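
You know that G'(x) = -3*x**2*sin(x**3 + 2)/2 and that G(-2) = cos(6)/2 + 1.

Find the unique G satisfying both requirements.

G(x) = cos(x**3 + 2)/2 + 1

G'(x) matches the chain-rule pattern g'(h)*h' with inner function h(x) = x**3 + 2; substituting u = h(x) collapses the integral.
A general antiderivative is cos(x**3 + 2)/2 + C.
The condition gives C = cos(6)/2 + 1 - (cos(6)/2) = 1.
So G(x) = cos(x**3 + 2)/2 + 1.
Check: d/dx[cos(x**3 + 2)/2 + 1] = -3*x**2*sin(x**3 + 2)/2 = G'(x).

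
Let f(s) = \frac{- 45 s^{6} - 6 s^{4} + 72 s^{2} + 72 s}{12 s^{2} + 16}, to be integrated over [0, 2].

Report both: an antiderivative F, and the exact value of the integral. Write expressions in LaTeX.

Differentiate the proposed F(s) back; it has to land on f(s) exactly.
F(s) = - \frac{3 s^{5}}{4} + \frac{3 s^{3}}{2} + 3 \log{\left(3 s^{2} + 4 \right)} is an antiderivative of f.
Check: d/ds[- \frac{3 s^{5}}{4} + \frac{3 s^{3}}{2} + 3 \log{\left(3 s^{2} + 4 \right)}] = \frac{- 45 s^{6} - 6 s^{4} + 72 s^{2} + 72 s}{12 s^{2} + 16} = f(s).
F(2) = -12 + 3 \log{\left(16 \right)}; F(0) = 3 \log{\left(4 \right)}.
Integral = F(2) - F(0) = -12 - 3 \log{\left(4 \right)} + 3 \log{\left(16 \right)}.

Antiderivative: F(s) = - \frac{3 s^{5}}{4} + \frac{3 s^{3}}{2} + 3 \log{\left(3 s^{2} + 4 \right)}; value = -12 - 3 \log{\left(4 \right)} + 3 \log{\left(16 \right)}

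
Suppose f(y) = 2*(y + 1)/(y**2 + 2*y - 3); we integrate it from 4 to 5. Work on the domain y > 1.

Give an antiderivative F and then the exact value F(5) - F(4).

The denominator factors as (y - 1)*(y + 3); partial fractions split f into directly integrable pieces: 1/(y + 3) + 1/(y - 1).
F(y) = log(y**2 + 2*y - 3) is an antiderivative of f.
Check: d/dy[log(y**2 + 2*y - 3)] = (2*y + 2)/(y**2 + 2*y - 3), which equals f(y).
F(5) = log(32); F(4) = log(21).
Integral = F(5) - F(4) = -log(21) + log(32).

Antiderivative: F(y) = log(y**2 + 2*y - 3); value = -log(21) + log(32)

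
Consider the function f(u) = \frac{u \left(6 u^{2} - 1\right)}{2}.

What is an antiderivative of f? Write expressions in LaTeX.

An antiderivative F(u) passes only if d/du[F] lands on f(u) exactly.
Check: d/du[\frac{u^{2} \left(3 u^{2} - 1\right)}{4}] = 3 u^{3} - \frac{u}{2}, which equals f(u).

An antiderivative is F(u) = \frac{u^{2} \left(3 u^{2} - 1\right)}{4}.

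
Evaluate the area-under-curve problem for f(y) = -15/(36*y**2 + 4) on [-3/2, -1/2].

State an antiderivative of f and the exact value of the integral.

Antiderivative: F(y) = -5*atan(3*y)/4; value = -5*atan(9/2)/4 + 5*atan(3/2)/4

Check any antiderivative F(y) by computing F'(y) and comparing it with f(y).
F(y) = -5*atan(3*y)/4 is an antiderivative of f.
Check: d/dy[-5*atan(3*y)/4] = -15/(36*y**2 + 4) = f(y).
F(-1/2) = 5*atan(3/2)/4; F(-3/2) = 5*atan(9/2)/4.
Integral = F(-1/2) - F(-3/2) = -5*atan(9/2)/4 + 5*atan(3/2)/4.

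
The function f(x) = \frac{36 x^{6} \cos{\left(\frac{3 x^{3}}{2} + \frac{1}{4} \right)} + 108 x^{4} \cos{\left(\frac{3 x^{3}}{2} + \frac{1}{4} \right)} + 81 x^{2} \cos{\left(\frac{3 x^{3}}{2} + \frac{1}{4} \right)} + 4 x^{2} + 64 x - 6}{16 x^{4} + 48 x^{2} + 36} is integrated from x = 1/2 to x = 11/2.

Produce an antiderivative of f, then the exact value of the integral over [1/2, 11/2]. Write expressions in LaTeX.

Whatever form F(x) takes, F'(x) = f(x) is non-negotiable.
F(x) = \frac{- x + \left(2 x^{2} + 3\right) \sin{\left(\frac{3 x^{3}}{2} + \frac{1}{4} \right)} - 8}{2 \left(2 x^{2} + 3\right)} is an antiderivative of f.
Check: d/dx[\frac{- x + \left(2 x^{2} + 3\right) \sin{\left(\frac{3 x^{3}}{2} + \frac{1}{4} \right)} - 8}{2 \left(2 x^{2} + 3\right)}] = \frac{36 x^{6} \cos{\left(\frac{3 x^{3}}{2} + \frac{1}{4} \right)} + 108 x^{4} \cos{\left(\frac{3 x^{3}}{2} + \frac{1}{4} \right)} + 81 x^{2} \cos{\left(\frac{3 x^{3}}{2} + \frac{1}{4} \right)} + 4 x^{2} + 64 x - 6}{16 x^{4} + 48 x^{2} + 36} = f(x).
F(11/2) = \frac{\sin{\left(\frac{3997}{16} \right)}}{2} - \frac{27}{254}; F(1/2) = - \frac{17}{14} + \frac{\sin{\left(\frac{7}{16} \right)}}{2}.
Integral = F(11/2) - F(1/2) = \frac{\sin{\left(\frac{3997}{16} \right)}}{2} - \frac{\sin{\left(\frac{7}{16} \right)}}{2} + \frac{985}{889}.

Antiderivative: F(x) = \frac{- x + \left(2 x^{2} + 3\right) \sin{\left(\frac{3 x^{3}}{2} + \frac{1}{4} \right)} - 8}{2 \left(2 x^{2} + 3\right)}; value = \frac{\sin{\left(\frac{3997}{16} \right)}}{2} - \frac{\sin{\left(\frac{7}{16} \right)}}{2} + \frac{985}{889}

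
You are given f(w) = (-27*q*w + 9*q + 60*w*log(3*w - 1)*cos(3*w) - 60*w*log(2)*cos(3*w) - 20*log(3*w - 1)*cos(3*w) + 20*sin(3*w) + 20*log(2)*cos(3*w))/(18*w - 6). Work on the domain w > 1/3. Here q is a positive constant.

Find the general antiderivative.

F(w) = (-27*q*w + 20*log(3*w/2 - 1/2)*sin(3*w))/18 + C

Check any antiderivative F(w) by computing F'(w) and comparing it with f(w).
Check: d/dw[(-27*q*w + 20*log(3*w/2 - 1/2)*sin(3*w))/18] = (-27*q*w + 9*q + 60*w*log(3*w - 1)*cos(3*w) - 60*w*log(2)*cos(3*w) - 20*log(3*w - 1)*cos(3*w) + 20*sin(3*w) + 20*log(2)*cos(3*w))/(18*w - 6) = f(w).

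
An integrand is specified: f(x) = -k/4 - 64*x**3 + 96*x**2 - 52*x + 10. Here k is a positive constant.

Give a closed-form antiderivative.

An antiderivative is F(x) = -k*x/4 - 16*x**4 + 32*x**3 - 26*x**2 + 10*x.

The integrand splits into summands that can be handled one at a time.
Check: d/dx[-k*x/4 - 16*x**4 + 32*x**3 - 26*x**2 + 10*x] = -k/4 - 64*x**3 + 96*x**2 - 52*x + 10 = f(x).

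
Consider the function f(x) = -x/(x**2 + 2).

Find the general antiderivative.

F(x) = -log(x**2 + 2)/2 + C

The substitution u = x**2 + 2 works: f is exactly (dF/du)*(du/dx) for that inner function.
Check: d/dx[-log(x**2 + 2)/2] = -x/(x**2 + 2) = f(x).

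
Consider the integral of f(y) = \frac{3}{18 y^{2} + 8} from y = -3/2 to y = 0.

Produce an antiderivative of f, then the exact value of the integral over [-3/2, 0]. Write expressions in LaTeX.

Antiderivative: F(y) = \frac{\operatorname{atan}{\left(\frac{3 y}{2} \right)}}{4}; value = \frac{\operatorname{atan}{\left(\frac{9}{4} \right)}}{4}

Whatever form F(y) takes, F'(y) = f(y) is non-negotiable.
F(y) = \frac{\operatorname{atan}{\left(\frac{3 y}{2} \right)}}{4} is an antiderivative of f.
Check: d/dy[\frac{\operatorname{atan}{\left(\frac{3 y}{2} \right)}}{4}] = \frac{3}{18 y^{2} + 8} = f(y).
F(0) = 0; F(-3/2) = - \frac{\operatorname{atan}{\left(\frac{9}{4} \right)}}{4}.
Integral = F(0) - F(-3/2) = \frac{\operatorname{atan}{\left(\frac{9}{4} \right)}}{4}.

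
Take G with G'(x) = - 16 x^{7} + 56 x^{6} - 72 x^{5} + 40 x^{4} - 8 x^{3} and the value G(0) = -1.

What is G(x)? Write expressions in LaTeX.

G'(x) matches the chain-rule pattern g'(h)*h' with inner function h(x) = x^{2} - x; substituting u = h(x) collapses the integral.
A general antiderivative is - 2 \left(x^{2} - x\right)^{4} + C.
The condition gives C = -1 - (0) = -1.
So G(x) = - 2 x^{8} + 8 x^{7} - 12 x^{6} + 8 x^{5} - 2 x^{4} - 1.
Check: d/dx[- 2 x^{8} + 8 x^{7} - 12 x^{6} + 8 x^{5} - 2 x^{4} - 1] = - 16 x^{7} + 56 x^{6} - 72 x^{5} + 40 x^{4} - 8 x^{3} = G'(x).

G(x) = - 2 x^{8} + 8 x^{7} - 12 x^{6} + 8 x^{5} - 2 x^{4} - 1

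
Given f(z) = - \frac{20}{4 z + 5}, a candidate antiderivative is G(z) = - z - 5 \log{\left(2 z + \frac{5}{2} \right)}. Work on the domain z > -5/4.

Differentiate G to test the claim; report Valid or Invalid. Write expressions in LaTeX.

Invalid: d/dz[G] - f = -1, which is not 0.

d/dz[G] = \frac{- 4 z - 25}{4 z + 5}
d/dz[G] - f(z) = -1 != 0.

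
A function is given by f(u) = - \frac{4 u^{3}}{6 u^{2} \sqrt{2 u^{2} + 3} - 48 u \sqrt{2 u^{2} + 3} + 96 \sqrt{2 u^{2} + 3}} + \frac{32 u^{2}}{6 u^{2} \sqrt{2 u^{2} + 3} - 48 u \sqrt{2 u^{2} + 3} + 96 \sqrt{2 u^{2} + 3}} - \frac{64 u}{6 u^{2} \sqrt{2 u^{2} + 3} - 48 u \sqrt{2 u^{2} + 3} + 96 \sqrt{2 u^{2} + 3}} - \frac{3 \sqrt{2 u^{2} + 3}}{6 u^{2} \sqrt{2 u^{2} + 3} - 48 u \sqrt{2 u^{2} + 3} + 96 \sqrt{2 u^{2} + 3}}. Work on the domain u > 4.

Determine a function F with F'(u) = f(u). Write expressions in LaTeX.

The integrand splits into summands that can be handled one at a time.
Check: d/du[\frac{- 2 u \sqrt{2 u^{2} + 3} + 8 \sqrt{2 u^{2} + 3} + 3}{6 u - 24}] = \frac{- 4 u^{3} + 32 u^{2} - 64 u - 3 \sqrt{2 u^{2} + 3}}{6 u^{2} \sqrt{2 u^{2} + 3} - 48 u \sqrt{2 u^{2} + 3} + 96 \sqrt{2 u^{2} + 3}}, which equals f(u).

An antiderivative is F(u) = \frac{- 2 u \sqrt{2 u^{2} + 3} + 8 \sqrt{2 u^{2} + 3} + 3}{6 u - 24}.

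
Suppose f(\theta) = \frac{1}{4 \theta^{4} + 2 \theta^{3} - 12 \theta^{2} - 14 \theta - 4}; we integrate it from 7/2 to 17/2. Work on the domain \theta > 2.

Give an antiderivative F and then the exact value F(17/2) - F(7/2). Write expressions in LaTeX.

Antiderivative: F(\theta) = \frac{\left(\theta + 1\right) \log{\left(\theta - 2 \right)} - 36 \left(\theta + 1\right) \log{\left(\theta + \frac{1}{2} \right)} + 35 \left(\theta + 1\right) \log{\left(\theta + 1 \right)} - 15}{90 \left(\theta + 1\right)}; value = - \frac{2 \log{\left(9 \right)}}{5} - \frac{7 \log{\left(\frac{9}{2} \right)}}{18} - \frac{\log{\left(\frac{3}{2} \right)}}{90} + \frac{10}{513} + \frac{\log{\left(\frac{13}{2} \right)}}{90} + \frac{2 \log{\left(4 \right)}}{5} + \frac{7 \log{\left(\frac{19}{2} \right)}}{18}

Factor the denominator (2 \left(\theta - 2\right) \left(\theta + 1\right)^{2} \left(2 \theta + 1\right)) and decompose: f = - \frac{4}{5 \left(2 \theta + 1\right)} + \frac{7}{18 \left(\theta + 1\right)} + \frac{1}{6 \left(\theta + 1\right)^{2}} + \frac{1}{90 \left(\theta - 2\right)}; each piece integrates to a log, atan, or power term.
F(\theta) = \frac{\left(\theta + 1\right) \log{\left(\theta - 2 \right)} - 36 \left(\theta + 1\right) \log{\left(\theta + \frac{1}{2} \right)} + 35 \left(\theta + 1\right) \log{\left(\theta + 1 \right)} - 15}{90 \left(\theta + 1\right)} is an antiderivative of f.
Check: d/d\theta[\frac{\left(\theta + 1\right) \log{\left(\theta - 2 \right)} - 36 \left(\theta + 1\right) \log{\left(\theta + \frac{1}{2} \right)} + 35 \left(\theta + 1\right) \log{\left(\theta + 1 \right)} - 15}{90 \left(\theta + 1\right)}] = \frac{1}{4 \theta^{4} + 2 \theta^{3} - 12 \theta^{2} - 14 \theta - 4} = f(\theta).
F(17/2) = - \frac{2 \log{\left(9 \right)}}{5} - \frac{1}{57} + \frac{\log{\left(\frac{13}{2} \right)}}{90} + \frac{7 \log{\left(\frac{19}{2} \right)}}{18}; F(7/2) = - \frac{2 \log{\left(4 \right)}}{5} - \frac{1}{27} + \frac{\log{\left(\frac{3}{2} \right)}}{90} + \frac{7 \log{\left(\frac{9}{2} \right)}}{18}.
Integral = F(17/2) - F(7/2) = - \frac{2 \log{\left(9 \right)}}{5} - \frac{7 \log{\left(\frac{9}{2} \right)}}{18} - \frac{\log{\left(\frac{3}{2} \right)}}{90} + \frac{10}{513} + \frac{\log{\left(\frac{13}{2} \right)}}{90} + \frac{2 \log{\left(4 \right)}}{5} + \frac{7 \log{\left(\frac{19}{2} \right)}}{18}.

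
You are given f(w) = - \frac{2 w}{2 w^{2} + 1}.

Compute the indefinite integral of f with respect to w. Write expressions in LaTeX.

The substitution u = 2 w^{2} + 1 works: f is exactly (dF/du)*(du/dw) for that inner function.
Check: d/dw[- \frac{\log{\left(2 w^{2} + 1 \right)}}{2}] = - \frac{2 w}{2 w^{2} + 1} = f(w).

F(w) = - \frac{\log{\left(2 w^{2} + 1 \right)}}{2} + C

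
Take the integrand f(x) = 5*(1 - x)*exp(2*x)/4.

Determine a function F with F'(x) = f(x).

Recognize the product-rule pattern: f = u'v + uv' with u = 15/16 - 5*x/8, v = exp(2*x), so integration by parts undoes it.
Check: d/dx[-5*x*exp(2*x)/8 + 15*exp(2*x)/16] = -5*x*exp(2*x)/4 + 5*exp(2*x)/4, which equals f(x).

An antiderivative is F(x) = -5*x*exp(2*x)/8 + 15*exp(2*x)/16.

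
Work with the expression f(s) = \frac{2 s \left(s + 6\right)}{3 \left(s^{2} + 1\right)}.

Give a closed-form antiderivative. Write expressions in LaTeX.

An antiderivative is F(s) = \frac{2 s}{3} + 2 \log{\left(s^{2} + 1 \right)} - \frac{2 \operatorname{atan}{\left(s \right)}}{3}.

An antiderivative F(s) passes only if d/ds[F] lands on f(s) exactly.
Check: d/ds[\frac{2 s}{3} + 2 \log{\left(s^{2} + 1 \right)} - \frac{2 \operatorname{atan}{\left(s \right)}}{3}] = \frac{2 s^{2} + 12 s}{3 s^{2} + 3}, which equals f(s).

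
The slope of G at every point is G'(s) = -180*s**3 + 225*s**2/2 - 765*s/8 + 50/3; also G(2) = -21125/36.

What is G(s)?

The substitution u = -3*s**2 + 5*s/4 - 4/3 works: G'(s) is exactly (dG/du)*(du/ds) for that inner function.
A general antiderivative is -5*(-3*s**2 + 5*s/4 - 4/3)**2 + C.
The condition gives C = -21125/36 - (-21125/36) = 0.
So G(s) = -5*(-36*s**2 + 15*s - 16)**2/144.
Check: d/ds[-5*(-36*s**2 + 15*s - 16)**2/144] = -180*s**3 + 225*s**2/2 - 765*s/8 + 50/3 = G'(s).

G(s) = -5*(-36*s**2 + 15*s - 16)**2/144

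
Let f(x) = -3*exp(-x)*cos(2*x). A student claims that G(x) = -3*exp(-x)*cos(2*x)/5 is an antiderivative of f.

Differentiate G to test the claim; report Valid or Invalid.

d/dx[G] = (6*sin(2*x) + 3*cos(2*x))*exp(-x)/5
d/dx[G] - f(x) = (6*sin(2*x) + 18*cos(2*x))*exp(-x)/5 != 0.

Invalid: d/dx[G] - f = (6*sin(2*x) + 18*cos(2*x))*exp(-x)/5, which is not 0.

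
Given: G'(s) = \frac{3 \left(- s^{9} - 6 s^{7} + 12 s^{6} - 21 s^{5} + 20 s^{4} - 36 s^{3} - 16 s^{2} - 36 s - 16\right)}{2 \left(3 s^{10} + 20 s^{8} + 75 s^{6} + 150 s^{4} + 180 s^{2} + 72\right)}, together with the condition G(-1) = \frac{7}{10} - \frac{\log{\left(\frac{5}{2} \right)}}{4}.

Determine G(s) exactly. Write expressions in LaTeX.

Whatever form G(s) takes, its d/ds must return the stated G'(s).
A general antiderivative is - \frac{2 s}{3 \left(\frac{s^{4}}{3} + s^{2} + 2\right)} - \frac{\log{\left(\frac{3 s^{2}}{2} + 1 \right)}}{4} + C.
The condition gives C = \frac{7}{10} - \frac{\log{\left(\frac{5}{2} \right)}}{4} - (\frac{1}{5} - \frac{\log{\left(\frac{5}{2} \right)}}{4}) = \frac{1}{2}.
So G(s) = - \frac{s^{4} \log{\left(\frac{3 s^{2}}{2} + 1 \right)} - 2 s^{4} + 3 s^{2} \log{\left(\frac{3 s^{2}}{2} + 1 \right)} - 6 s^{2} + 8 s + 6 \log{\left(\frac{3 s^{2}}{2} + 1 \right)} - 12}{4 \left(s^{4} + 3 s^{2} + 6\right)}.
Check: d/ds[- \frac{s^{4} \log{\left(\frac{3 s^{2}}{2} + 1 \right)} - 2 s^{4} + 3 s^{2} \log{\left(\frac{3 s^{2}}{2} + 1 \right)} - 6 s^{2} + 8 s + 6 \log{\left(\frac{3 s^{2}}{2} + 1 \right)} - 12}{4 \left(s^{4} + 3 s^{2} + 6\right)}] = \frac{- 3 s^{9} - 18 s^{7} + 36 s^{6} - 63 s^{5} + 60 s^{4} - 108 s^{3} - 48 s^{2} - 108 s - 48}{6 s^{10} + 40 s^{8} + 150 s^{6} + 300 s^{4} + 360 s^{2} + 144}, which equals G'(s).

G(s) = - \frac{s^{4} \log{\left(\frac{3 s^{2}}{2} + 1 \right)} - 2 s^{4} + 3 s^{2} \log{\left(\frac{3 s^{2}}{2} + 1 \right)} - 6 s^{2} + 8 s + 6 \log{\left(\frac{3 s^{2}}{2} + 1 \right)} - 12}{4 \left(s^{4} + 3 s^{2} + 6\right)}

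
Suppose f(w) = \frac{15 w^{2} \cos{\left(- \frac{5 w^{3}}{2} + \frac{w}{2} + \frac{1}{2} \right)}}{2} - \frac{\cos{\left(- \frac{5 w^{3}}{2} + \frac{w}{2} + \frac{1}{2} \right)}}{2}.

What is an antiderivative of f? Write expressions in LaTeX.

An antiderivative is F(w) = - \sin{\left(- \frac{5 w^{3}}{2} + \frac{w}{2} + \frac{1}{2} \right)}.

f matches the chain-rule pattern g'(h)*h' with inner function h(w) = - \frac{5 w^{3}}{2} + \frac{w}{2} + \frac{1}{2}; substituting u = h(w) collapses the integral.
Check: d/dw[- \sin{\left(- \frac{5 w^{3}}{2} + \frac{w}{2} + \frac{1}{2} \right)}] = \frac{15 w^{2} \cos{\left(- \frac{5 w^{3}}{2} + \frac{w}{2} + \frac{1}{2} \right)}}{2} - \frac{\cos{\left(- \frac{5 w^{3}}{2} + \frac{w}{2} + \frac{1}{2} \right)}}{2} = f(w).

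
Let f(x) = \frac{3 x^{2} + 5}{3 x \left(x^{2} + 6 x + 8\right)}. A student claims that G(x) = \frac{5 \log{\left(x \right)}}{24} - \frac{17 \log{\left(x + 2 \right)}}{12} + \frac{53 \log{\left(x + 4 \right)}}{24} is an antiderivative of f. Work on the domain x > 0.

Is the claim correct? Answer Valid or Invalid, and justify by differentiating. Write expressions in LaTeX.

d/dx[G] = \frac{3 x^{2} + 5}{3 x^{3} + 18 x^{2} + 24 x}
This equals f(x) exactly, so the claim holds.

Valid: G'(x) = f(x).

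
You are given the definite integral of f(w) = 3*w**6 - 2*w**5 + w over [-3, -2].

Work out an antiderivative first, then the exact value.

The integrand splits into summands that can be handled one at a time.
F(w) = 3*w**7/7 - w**6/3 + w**2/2 is an antiderivative of f.
Check: d/dw[3*w**7/7 - w**6/3 + w**2/2] = 3*w**6 - 2*w**5 + w = f(w).
F(-2) = -1558/21; F(-3) = -16461/14.
Integral = F(-2) - F(-3) = 46267/42.

Antiderivative: F(w) = 3*w**7/7 - w**6/3 + w**2/2; value = 46267/42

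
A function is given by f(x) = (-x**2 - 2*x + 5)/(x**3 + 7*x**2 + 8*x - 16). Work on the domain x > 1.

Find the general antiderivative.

Factor the denominator ((x - 1)*(x + 4)**2) and decompose: f = -27/(25*(x + 4)) + 3/(5*(x + 4)**2) + 2/(25*(x - 1)); each piece integrates to a log, atan, or power term.
Check: d/dx[(2*(x + 4)*log(x - 1) - 27*(x + 4)*log(x + 4) - 15)/(25*(x + 4))] = (-x**2 - 2*x + 5)/(x**3 + 7*x**2 + 8*x - 16) = f(x).

F(x) = (2*(x + 4)*log(x - 1) - 27*(x + 4)*log(x + 4) - 15)/(25*(x + 4)) + C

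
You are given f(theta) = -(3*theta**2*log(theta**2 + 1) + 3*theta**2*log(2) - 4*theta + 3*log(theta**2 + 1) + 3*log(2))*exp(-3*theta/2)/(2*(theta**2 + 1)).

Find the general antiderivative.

Recognize the product-rule pattern: f = u'v + uv' with u = exp(-3*theta/2), v = log(2*theta**2 + 2), so integration by parts undoes it.
Check: d/dtheta[exp(-3*theta/2)*log(2*theta**2 + 2)] = (-3*theta**2*log(theta**2 + 1) - 3*theta**2*log(2) + 4*theta - 3*log(theta**2 + 1) - 3*log(2))/(2*theta**2*exp(3*theta/2) + 2*exp(3*theta/2)), which equals f(theta).

F(theta) = exp(-3*theta/2)*log(2*theta**2 + 2) + C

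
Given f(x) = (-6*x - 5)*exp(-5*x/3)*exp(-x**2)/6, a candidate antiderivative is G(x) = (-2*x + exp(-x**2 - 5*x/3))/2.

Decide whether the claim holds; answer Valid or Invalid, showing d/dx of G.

Invalid: d/dx[G] - f = -1, which is not 0.

d/dx[G] = (-6*x - 6*exp(5*x/3)*exp(x**2) - 5)*exp(-5*x/3)*exp(-x**2)/6
d/dx[G] - f(x) = -1 != 0.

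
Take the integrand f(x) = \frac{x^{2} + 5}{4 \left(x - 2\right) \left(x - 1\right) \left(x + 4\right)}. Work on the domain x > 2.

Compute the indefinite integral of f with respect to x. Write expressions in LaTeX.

F(x) = \frac{3 \log{\left(x - 2 \right)}}{8} - \frac{3 \log{\left(x - 1 \right)}}{10} + \frac{7 \log{\left(x + 4 \right)}}{40} + C

The denominator factors as 4 \left(x - 2\right) \left(x - 1\right) \left(x + 4\right); partial fractions split f into directly integrable pieces: \frac{7}{40 \left(x + 4\right)} - \frac{3}{10 \left(x - 1\right)} + \frac{3}{8 \left(x - 2\right)}.
Check: d/dx[\frac{3 \log{\left(x - 2 \right)}}{8} - \frac{3 \log{\left(x - 1 \right)}}{10} + \frac{7 \log{\left(x + 4 \right)}}{40}] = \frac{x^{2} + 5}{4 x^{3} + 4 x^{2} - 40 x + 32}, which equals f(x).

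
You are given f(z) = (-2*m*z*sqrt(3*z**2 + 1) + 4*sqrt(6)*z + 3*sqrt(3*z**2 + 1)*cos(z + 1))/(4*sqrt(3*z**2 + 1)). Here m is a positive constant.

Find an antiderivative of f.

A first test for any F(z): its z-derivative must equal f(z) identically.
Check: d/dz[-m*z**2/4 + sqrt(2*z**2 + 2/3) + 3*sin(z + 1)/4] = (-2*m*z*sqrt(3*z**2 + 1) + 4*sqrt(6)*z + 3*sqrt(3*z**2 + 1)*cos(z + 1))/(4*sqrt(3*z**2 + 1)) = f(z).

An antiderivative is F(z) = -m*z**2/4 + sqrt(2*z**2 + 2/3) + 3*sin(z + 1)/4.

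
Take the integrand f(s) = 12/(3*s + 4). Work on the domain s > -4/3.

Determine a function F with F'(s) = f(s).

An antiderivative is F(s) = 4*log(3*s/2 + 2).

Any candidate F(s) must reproduce f(s) exactly when differentiated.
Check: d/ds[4*log(3*s/2 + 2)] = 12/(3*s + 4) = f(s).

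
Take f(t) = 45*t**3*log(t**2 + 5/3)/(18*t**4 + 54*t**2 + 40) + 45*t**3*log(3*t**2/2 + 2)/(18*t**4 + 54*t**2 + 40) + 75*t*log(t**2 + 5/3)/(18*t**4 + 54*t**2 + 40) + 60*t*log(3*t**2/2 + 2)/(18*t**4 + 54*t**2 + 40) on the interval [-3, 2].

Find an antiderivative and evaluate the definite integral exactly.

f has the shape u'v + uv' for u = 5*log(3*t**2/2 + 2)/4 and v = log(t**2 + 5/3) — it is the derivative of the product u*v.
F(t) = 5*log(t**2 + 5/3)*log(3*t**2/2 + 2)/4 is an antiderivative of f.
Check: d/dt[5*log(t**2 + 5/3)*log(3*t**2/2 + 2)/4] = (45*t**3*log(t**2 + 5/3) + 45*t**3*log(3*t**2/2 + 2) + 75*t*log(t**2 + 5/3) + 60*t*log(3*t**2/2 + 2))/(18*t**4 + 54*t**2 + 40), which equals f(t).
F(2) = 5*log(17/3)*log(8)/4; F(-3) = 5*log(32/3)*log(31/2)/4.
Integral = F(2) - F(-3) = -5*log(32/3)*log(31/2)/4 + 5*log(17/3)*log(8)/4.

Antiderivative: F(t) = 5*log(t**2 + 5/3)*log(3*t**2/2 + 2)/4; value = -5*log(32/3)*log(31/2)/4 + 5*log(17/3)*log(8)/4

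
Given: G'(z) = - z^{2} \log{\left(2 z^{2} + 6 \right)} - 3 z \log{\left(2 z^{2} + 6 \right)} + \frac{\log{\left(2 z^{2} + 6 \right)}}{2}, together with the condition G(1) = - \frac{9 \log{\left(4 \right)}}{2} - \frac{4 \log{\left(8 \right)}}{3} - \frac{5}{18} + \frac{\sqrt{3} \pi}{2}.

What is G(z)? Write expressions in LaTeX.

G(z) = - \frac{z^{3} \log{\left(2 z^{2} + 6 \right)}}{3} + \frac{2 z^{3}}{9} - \frac{3 z^{2} \log{\left(2 z^{2} + 6 \right)}}{2} + \frac{3 z^{2}}{2} + \frac{z \log{\left(2 z^{2} + 6 \right)}}{2} - 3 z - \frac{9 \log{\left(z^{2} + 3 \right)}}{2} + 3 \sqrt{3} \operatorname{atan}{\left(\frac{\sqrt{3} z}{3} \right)} + 1

Integrate term by term and add the pieces.
A general antiderivative is \frac{2 z^{3}}{9} + \frac{3 z^{2}}{2} - 3 z + \left(- \frac{z^{3}}{3} - \frac{3 z^{2}}{2} + \frac{z}{2}\right) \log{\left(2 z^{2} + 6 \right)} - \frac{9 \log{\left(z^{2} + 3 \right)}}{2} + 3 \sqrt{3} \operatorname{atan}{\left(\frac{\sqrt{3} z}{3} \right)} + C.
The condition gives C = - \frac{9 \log{\left(4 \right)}}{2} - \frac{4 \log{\left(8 \right)}}{3} - \frac{5}{18} + \frac{\sqrt{3} \pi}{2} - (- \frac{9 \log{\left(4 \right)}}{2} - \frac{4 \log{\left(8 \right)}}{3} - \frac{23}{18} + \frac{\sqrt{3} \pi}{2}) = 1.
So G(z) = - \frac{z^{3} \log{\left(2 z^{2} + 6 \right)}}{3} + \frac{2 z^{3}}{9} - \frac{3 z^{2} \log{\left(2 z^{2} + 6 \right)}}{2} + \frac{3 z^{2}}{2} + \frac{z \log{\left(2 z^{2} + 6 \right)}}{2} - 3 z - \frac{9 \log{\left(z^{2} + 3 \right)}}{2} + 3 \sqrt{3} \operatorname{atan}{\left(\frac{\sqrt{3} z}{3} \right)} + 1.
Check: d/dz[- \frac{z^{3} \log{\left(2 z^{2} + 6 \right)}}{3} + \frac{2 z^{3}}{9} - \frac{3 z^{2} \log{\left(2 z^{2} + 6 \right)}}{2} + \frac{3 z^{2}}{2} + \frac{z \log{\left(2 z^{2} + 6 \right)}}{2} - 3 z - \frac{9 \log{\left(z^{2} + 3 \right)}}{2} + 3 \sqrt{3} \operatorname{atan}{\left(\frac{\sqrt{3} z}{3} \right)} + 1] = - z^{2} \log{\left(z^{2} + 3 \right)} - z^{2} \log{\left(2 \right)} - 3 z \log{\left(z^{2} + 3 \right)} - 3 z \log{\left(2 \right)} + \frac{\log{\left(z^{2} + 3 \right)}}{2} + \frac{\log{\left(2 \right)}}{2}, which equals G'(z).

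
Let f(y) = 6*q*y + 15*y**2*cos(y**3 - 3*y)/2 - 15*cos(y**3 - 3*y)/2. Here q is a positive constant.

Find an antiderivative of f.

Integrate term by term and add the pieces.
Check: d/dy[3*q*y**2 + 5*sin(y**3 - 3*y)/2] = 6*q*y + 15*y**2*cos(y**3 - 3*y)/2 - 15*cos(y**3 - 3*y)/2 = f(y).

An antiderivative is F(y) = 3*q*y**2 + 5*sin(y**3 - 3*y)/2.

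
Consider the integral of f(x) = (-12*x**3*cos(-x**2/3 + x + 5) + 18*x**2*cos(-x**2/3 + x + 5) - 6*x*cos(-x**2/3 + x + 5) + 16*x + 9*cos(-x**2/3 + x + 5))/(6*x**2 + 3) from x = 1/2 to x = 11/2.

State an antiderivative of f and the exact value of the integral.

Antiderivative: F(x) = (4*log(2*x**2 + 1) + 9*sin(-x**2/3 + x + 5))/3; value = -4*log(3/2)/3 + 3*sin(5/12) - 3*sin(65/12) + 4*log(123/2)/3

Since d/dx undoes antidifferentiation here, F'(x) = f(x) is required of F(x).
F(x) = (4*log(2*x**2 + 1) + 9*sin(-x**2/3 + x + 5))/3 is an antiderivative of f.
Check: d/dx[(4*log(2*x**2 + 1) + 9*sin(-x**2/3 + x + 5))/3] = (-12*x**3*cos(-x**2/3 + x + 5) + 18*x**2*cos(-x**2/3 + x + 5) - 6*x*cos(-x**2/3 + x + 5) + 16*x + 9*cos(-x**2/3 + x + 5))/(6*x**2 + 3) = f(x).
F(11/2) = 3*sin(5/12) + 4*log(123/2)/3; F(1/2) = 3*sin(65/12) + 4*log(3/2)/3.
Integral = F(11/2) - F(1/2) = -4*log(3/2)/3 + 3*sin(5/12) - 3*sin(65/12) + 4*log(123/2)/3.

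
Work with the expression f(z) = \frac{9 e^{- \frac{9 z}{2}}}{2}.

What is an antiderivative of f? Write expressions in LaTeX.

A candidate is checked by its d/dz: the result must match f(z).
Check: d/dz[- e^{- \frac{9 z}{2}}] = \frac{9 e^{- \frac{9 z}{2}}}{2} = f(z).

An antiderivative is F(z) = - e^{- \frac{9 z}{2}}.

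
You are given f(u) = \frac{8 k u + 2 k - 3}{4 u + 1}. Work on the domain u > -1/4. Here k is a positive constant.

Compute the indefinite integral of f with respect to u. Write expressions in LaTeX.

F(u) = 2 k u - \frac{3 \log{\left(4 u + 1 \right)}}{4} + C

A candidate is checked by its d/du: the result must match f(u).
Check: d/du[2 k u - \frac{3 \log{\left(4 u + 1 \right)}}{4}] = \frac{8 k u + 2 k - 3}{4 u + 1} = f(u).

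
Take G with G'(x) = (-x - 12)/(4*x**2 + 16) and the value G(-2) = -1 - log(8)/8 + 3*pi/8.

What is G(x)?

G(x) = -log(x**2 + 4)/8 - 3*atan(x/2)/2 - 1

Check a candidate G(x) by differentiating: d/dx[G] must match the given G'(x).
A general antiderivative is -log(x**2 + 4)/8 - 3*atan(x/2)/2 + C.
The condition gives C = -1 - log(8)/8 + 3*pi/8 - (-log(8)/8 + 3*pi/8) = -1.
So G(x) = -log(x**2 + 4)/8 - 3*atan(x/2)/2 - 1.
Check: d/dx[-log(x**2 + 4)/8 - 3*atan(x/2)/2 - 1] = (-x - 12)/(4*x**2 + 16) = G'(x).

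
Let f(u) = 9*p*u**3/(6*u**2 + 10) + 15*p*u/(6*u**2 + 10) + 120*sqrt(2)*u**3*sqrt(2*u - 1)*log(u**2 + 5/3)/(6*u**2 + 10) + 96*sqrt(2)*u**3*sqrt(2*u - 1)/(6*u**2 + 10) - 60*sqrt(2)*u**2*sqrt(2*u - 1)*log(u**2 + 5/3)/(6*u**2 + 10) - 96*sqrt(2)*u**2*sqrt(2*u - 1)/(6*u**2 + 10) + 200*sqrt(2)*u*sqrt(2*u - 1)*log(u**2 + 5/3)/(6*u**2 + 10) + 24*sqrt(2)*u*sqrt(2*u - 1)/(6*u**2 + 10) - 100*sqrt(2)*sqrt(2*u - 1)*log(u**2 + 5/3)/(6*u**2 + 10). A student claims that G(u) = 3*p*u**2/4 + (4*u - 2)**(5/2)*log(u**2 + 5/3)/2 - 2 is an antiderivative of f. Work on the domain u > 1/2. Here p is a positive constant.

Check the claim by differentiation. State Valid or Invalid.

Valid - differentiating G returns exactly f.

d/du[G] = (9*p*u**3 + 15*p*u + 120*sqrt(2)*u**3*sqrt(2*u - 1)*log(u**2 + 5/3) + 96*sqrt(2)*u**3*sqrt(2*u - 1) - 60*sqrt(2)*u**2*sqrt(2*u - 1)*log(u**2 + 5/3) - 96*sqrt(2)*u**2*sqrt(2*u - 1) + 200*sqrt(2)*u*sqrt(2*u - 1)*log(u**2 + 5/3) + 24*sqrt(2)*u*sqrt(2*u - 1) - 100*sqrt(2)*sqrt(2*u - 1)*log(u**2 + 5/3))/(6*u**2 + 10)
This equals f(u) exactly, so the claim holds.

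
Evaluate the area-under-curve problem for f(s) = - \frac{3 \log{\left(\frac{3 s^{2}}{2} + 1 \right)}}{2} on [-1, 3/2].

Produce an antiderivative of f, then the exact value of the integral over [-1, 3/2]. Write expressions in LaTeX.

Antiderivative: F(s) = - \frac{3 s \log{\left(\frac{3 s^{2}}{2} + 1 \right)}}{2} + 3 s - \sqrt{6} \operatorname{atan}{\left(\frac{\sqrt{6} s}{2} \right)}; value = - \frac{9 \log{\left(\frac{35}{8} \right)}}{4} - \sqrt{6} \operatorname{atan}{\left(\frac{3 \sqrt{6}}{4} \right)} - \sqrt{6} \operatorname{atan}{\left(\frac{\sqrt{6}}{2} \right)} - \frac{3 \log{\left(\frac{5}{2} \right)}}{2} + \frac{15}{2}

A candidate is checked by its d/ds: the result must match f(s).
F(s) = - \frac{3 s \log{\left(\frac{3 s^{2}}{2} + 1 \right)}}{2} + 3 s - \sqrt{6} \operatorname{atan}{\left(\frac{\sqrt{6} s}{2} \right)} is an antiderivative of f.
Check: d/ds[- \frac{3 s \log{\left(\frac{3 s^{2}}{2} + 1 \right)}}{2} + 3 s - \sqrt{6} \operatorname{atan}{\left(\frac{\sqrt{6} s}{2} \right)}] = - \frac{3 \log{\left(\frac{3 s^{2}}{2} + 1 \right)}}{2} = f(s).
F(3/2) = - \frac{9 \log{\left(\frac{35}{8} \right)}}{4} - \sqrt{6} \operatorname{atan}{\left(\frac{3 \sqrt{6}}{4} \right)} + \frac{9}{2}; F(-1) = -3 + \frac{3 \log{\left(\frac{5}{2} \right)}}{2} + \sqrt{6} \operatorname{atan}{\left(\frac{\sqrt{6}}{2} \right)}.
Integral = F(3/2) - F(-1) = - \frac{9 \log{\left(\frac{35}{8} \right)}}{4} - \sqrt{6} \operatorname{atan}{\left(\frac{3 \sqrt{6}}{4} \right)} - \sqrt{6} \operatorname{atan}{\left(\frac{\sqrt{6}}{2} \right)} - \frac{3 \log{\left(\frac{5}{2} \right)}}{2} + \frac{15}{2}.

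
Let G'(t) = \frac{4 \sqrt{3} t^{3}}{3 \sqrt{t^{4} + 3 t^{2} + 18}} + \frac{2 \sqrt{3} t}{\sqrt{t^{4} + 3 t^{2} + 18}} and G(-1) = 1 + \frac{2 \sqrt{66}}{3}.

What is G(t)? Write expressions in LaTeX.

G(t) = 2 \sqrt{\frac{t^{4}}{3} + t^{2} + 6} + 1

The substitution u = \frac{t^{4}}{3} + t^{2} + 6 works: G'(t) is exactly (dG/du)*(du/dt) for that inner function.
A general antiderivative is 2 \sqrt{\frac{t^{4}}{3} + t^{2} + 6} + C.
The condition gives C = 1 + \frac{2 \sqrt{66}}{3} - (\frac{2 \sqrt{66}}{3}) = 1.
So G(t) = 2 \sqrt{\frac{t^{4}}{3} + t^{2} + 6} + 1.
Check: d/dt[2 \sqrt{\frac{t^{4}}{3} + t^{2} + 6} + 1] = \frac{4 \sqrt{3} t^{3} + 6 \sqrt{3} t}{3 \sqrt{t^{4} + 3 t^{2} + 18}}, which equals G'(t).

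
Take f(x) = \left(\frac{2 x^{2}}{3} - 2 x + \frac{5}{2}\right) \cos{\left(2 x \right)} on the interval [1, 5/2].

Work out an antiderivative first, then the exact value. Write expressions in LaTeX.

Any candidate F(x) must reproduce f(x) exactly when differentiated.
F(x) = \frac{x^{2} \sin{\left(2 x \right)}}{3} - x \sin{\left(2 x \right)} + \frac{x \cos{\left(2 x \right)}}{3} + \frac{13 \sin{\left(2 x \right)}}{12} - \frac{\cos{\left(2 x \right)}}{2} is an antiderivative of f.
Check: d/dx[\frac{x^{2} \sin{\left(2 x \right)}}{3} - x \sin{\left(2 x \right)} + \frac{x \cos{\left(2 x \right)}}{3} + \frac{13 \sin{\left(2 x \right)}}{12} - \frac{\cos{\left(2 x \right)}}{2}] = \frac{2 x^{2} \cos{\left(2 x \right)}}{3} - 2 x \cos{\left(2 x \right)} + \frac{5 \cos{\left(2 x \right)}}{2}, which equals f(x).
F(5/2) = \frac{2 \sin{\left(5 \right)}}{3} + \frac{\cos{\left(5 \right)}}{3}; F(1) = - \frac{\cos{\left(2 \right)}}{6} + \frac{5 \sin{\left(2 \right)}}{12}.
Integral = F(5/2) - F(1) = \frac{2 \sin{\left(5 \right)}}{3} - \frac{5 \sin{\left(2 \right)}}{12} + \frac{\cos{\left(2 \right)}}{6} + \frac{\cos{\left(5 \right)}}{3}.

Antiderivative: F(x) = \frac{x^{2} \sin{\left(2 x \right)}}{3} - x \sin{\left(2 x \right)} + \frac{x \cos{\left(2 x \right)}}{3} + \frac{13 \sin{\left(2 x \right)}}{12} - \frac{\cos{\left(2 x \right)}}{2}; value = \frac{2 \sin{\left(5 \right)}}{3} - \frac{5 \sin{\left(2 \right)}}{12} + \frac{\cos{\left(2 \right)}}{6} + \frac{\cos{\left(5 \right)}}{3}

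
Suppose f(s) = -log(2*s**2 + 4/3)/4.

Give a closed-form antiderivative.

An antiderivative F(s) passes only if d/ds[F] lands on f(s) exactly.
Check: d/ds[-(3*s*log(2*s**2 + 4/3) - 6*s + 2*sqrt(6)*atan(sqrt(6)*s/2))/12] = -log(s**2 + 2/3)/4 - log(2)/4, which equals f(s).

An antiderivative is F(s) = -(3*s*log(2*s**2 + 4/3) - 6*s + 2*sqrt(6)*atan(sqrt(6)*s/2))/12.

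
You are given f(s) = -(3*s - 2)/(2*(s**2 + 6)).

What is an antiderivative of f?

An antiderivative is F(s) = -3*log(s**2 + 6)/4 + sqrt(6)*atan(sqrt(6)*s/6)/6.

Differentiate the proposed F(s) back; it has to land on f(s) exactly.
Check: d/ds[-3*log(s**2 + 6)/4 + sqrt(6)*atan(sqrt(6)*s/6)/6] = (2 - 3*s)/(2*s**2 + 12), which equals f(s).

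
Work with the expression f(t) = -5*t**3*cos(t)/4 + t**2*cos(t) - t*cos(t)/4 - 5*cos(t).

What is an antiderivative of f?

An antiderivative is F(t) = (-5*t**3*sin(t) + 4*t**2*sin(t) - 15*t**2*cos(t) + 29*t*sin(t) + 8*t*cos(t) - 28*sin(t) + 29*cos(t))/4.

The integrand splits into summands that can be handled one at a time.
Check: d/dt[(-5*t**3*sin(t) + 4*t**2*sin(t) - 15*t**2*cos(t) + 29*t*sin(t) + 8*t*cos(t) - 28*sin(t) + 29*cos(t))/4] = -5*t**3*cos(t)/4 + t**2*cos(t) - t*cos(t)/4 - 5*cos(t) = f(t).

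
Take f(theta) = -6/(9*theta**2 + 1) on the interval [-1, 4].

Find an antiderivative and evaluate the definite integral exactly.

Antiderivative: F(theta) = -2*atan(3*theta); value = -2*atan(12) - 2*atan(3)

Differentiate the proposed F(theta) back; it has to land on f(theta) exactly.
F(theta) = -2*atan(3*theta) is an antiderivative of f.
Check: d/dtheta[-2*atan(3*theta)] = -6/(9*theta**2 + 1) = f(theta).
F(4) = -2*atan(12); F(-1) = 2*atan(3).
Integral = F(4) - F(-1) = -2*atan(12) - 2*atan(3).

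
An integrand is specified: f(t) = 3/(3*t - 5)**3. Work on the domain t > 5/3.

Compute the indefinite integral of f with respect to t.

F(t) = -1/(2*(3*t - 5)**2) + C

Any candidate F(t) must reproduce f(t) exactly when differentiated.
Check: d/dt[-1/(2*(3*t - 5)**2)] = 3/(27*t**3 - 135*t**2 + 225*t - 125), which equals f(t).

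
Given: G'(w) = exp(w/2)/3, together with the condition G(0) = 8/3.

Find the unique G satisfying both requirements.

Recover the given G'(w) by differentiating a candidate G(w); any mismatch rules it out.
A general antiderivative is 2*exp(w/2)/3 + C.
The condition gives C = 8/3 - (2/3) = 2.
So G(w) = 2*(exp(w/2) + 3)/3.
Check: d/dw[2*(exp(w/2) + 3)/3] = exp(w/2)/3 = G'(w).

G(w) = 2*(exp(w/2) + 3)/3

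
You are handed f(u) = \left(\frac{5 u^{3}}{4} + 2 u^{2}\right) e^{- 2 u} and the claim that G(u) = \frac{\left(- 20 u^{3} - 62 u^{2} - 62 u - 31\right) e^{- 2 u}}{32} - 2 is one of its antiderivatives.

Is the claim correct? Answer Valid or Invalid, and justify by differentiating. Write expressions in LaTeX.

Valid - the claim checks out under differentiation.

d/du[G] = \frac{\left(5 u^{3} + 8 u^{2}\right) e^{- 2 u}}{4}
This equals f(u) exactly, so the claim holds.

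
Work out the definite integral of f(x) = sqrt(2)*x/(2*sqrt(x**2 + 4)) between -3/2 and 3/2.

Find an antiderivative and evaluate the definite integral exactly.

Antiderivative: F(x) = sqrt(x**2/2 + 2); value = 0

f matches the chain-rule pattern g'(h)*h' with inner function h(x) = x**2/2 + 2; substituting u = h(x) collapses the integral.
F(x) = sqrt(x**2/2 + 2) is an antiderivative of f.
Check: d/dx[sqrt(x**2/2 + 2)] = sqrt(2)*x/(2*sqrt(x**2 + 4)) = f(x).
F(3/2) = 5*sqrt(2)/4; F(-3/2) = 5*sqrt(2)/4.
Integral = F(3/2) - F(-3/2) = 0.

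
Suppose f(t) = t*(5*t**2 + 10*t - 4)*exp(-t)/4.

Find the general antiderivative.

Recognize the product-rule pattern: f = u'v + uv' with u = -5*t**3/4 - 25*t**2/4 - 23*t/2 - 23/2, v = exp(-t), so integration by parts undoes it.
Check: d/dt[(-5*t**3 - 25*t**2 - 46*t - 46)*exp(-t)/4] = (5*t**3 + 10*t**2 - 4*t)*exp(-t)/4, which equals f(t).

F(t) = (-5*t**3 - 25*t**2 - 46*t - 46)*exp(-t)/4 + C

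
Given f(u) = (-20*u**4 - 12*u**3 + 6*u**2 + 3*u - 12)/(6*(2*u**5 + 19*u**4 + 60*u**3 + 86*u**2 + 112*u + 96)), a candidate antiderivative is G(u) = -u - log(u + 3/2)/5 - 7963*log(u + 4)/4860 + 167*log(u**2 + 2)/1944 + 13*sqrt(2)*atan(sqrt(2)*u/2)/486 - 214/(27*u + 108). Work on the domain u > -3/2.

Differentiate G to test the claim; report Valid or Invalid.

Invalid: d/du[G] - f = -1, which is not 0.

d/du[G] = (-12*u**5 - 134*u**4 - 372*u**3 - 510*u**2 - 669*u - 588)/(12*u**5 + 114*u**4 + 360*u**3 + 516*u**2 + 672*u + 576)
d/du[G] - f(u) = -1 != 0.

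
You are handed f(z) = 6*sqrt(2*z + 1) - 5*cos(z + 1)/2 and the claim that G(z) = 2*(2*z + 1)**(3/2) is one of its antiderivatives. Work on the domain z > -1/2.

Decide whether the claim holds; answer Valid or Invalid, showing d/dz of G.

Invalid: d/dz[G] - f = 5*cos(z + 1)/2, which is not 0.

d/dz[G] = 6*sqrt(2*z + 1)
d/dz[G] - f(z) = 5*cos(z + 1)/2 != 0.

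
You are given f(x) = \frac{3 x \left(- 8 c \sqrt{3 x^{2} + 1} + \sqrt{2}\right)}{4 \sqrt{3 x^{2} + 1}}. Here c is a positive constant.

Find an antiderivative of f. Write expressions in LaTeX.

An antiderivative is F(x) = \frac{- 12 c x^{2} + \sqrt{2} \sqrt{3 x^{2} + 1}}{4}.

Since d/dx undoes antidifferentiation here, F'(x) = f(x) is required of F(x).
Check: d/dx[\frac{- 12 c x^{2} + \sqrt{2} \sqrt{3 x^{2} + 1}}{4}] = \frac{- 24 c x \sqrt{3 x^{2} + 1} + 3 \sqrt{2} x}{4 \sqrt{3 x^{2} + 1}}, which equals f(x).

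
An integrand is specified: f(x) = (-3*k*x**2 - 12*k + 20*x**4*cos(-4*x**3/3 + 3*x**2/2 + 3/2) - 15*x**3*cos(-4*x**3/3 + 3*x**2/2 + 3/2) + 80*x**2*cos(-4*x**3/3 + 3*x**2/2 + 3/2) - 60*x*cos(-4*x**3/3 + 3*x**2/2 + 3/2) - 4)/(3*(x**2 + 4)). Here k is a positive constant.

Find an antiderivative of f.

An antiderivative is F(x) = -k*x - 5*sin(-4*x**3/3 + 3*x**2/2 + 3/2)/3 - 2*atan(x/2)/3.

Any candidate F(x) must reproduce f(x) exactly when differentiated.
Check: d/dx[-k*x - 5*sin(-4*x**3/3 + 3*x**2/2 + 3/2)/3 - 2*atan(x/2)/3] = (-3*k*x**2 - 12*k + 20*x**4*cos(-4*x**3/3 + 3*x**2/2 + 3/2) - 15*x**3*cos(-4*x**3/3 + 3*x**2/2 + 3/2) + 80*x**2*cos(-4*x**3/3 + 3*x**2/2 + 3/2) - 60*x*cos(-4*x**3/3 + 3*x**2/2 + 3/2) - 4)/(3*x**2 + 12), which equals f(x).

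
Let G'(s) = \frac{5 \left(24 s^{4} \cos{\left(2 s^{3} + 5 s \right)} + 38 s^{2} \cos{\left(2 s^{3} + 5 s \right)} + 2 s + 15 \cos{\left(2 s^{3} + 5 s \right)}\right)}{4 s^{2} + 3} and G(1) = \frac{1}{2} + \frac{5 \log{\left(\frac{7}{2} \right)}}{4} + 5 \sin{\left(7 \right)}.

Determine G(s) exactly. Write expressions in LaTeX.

Since d/ds undoes antidifferentiation here, G(s) must give back the stated G'(s).
A general antiderivative is \frac{5 \log{\left(2 s^{2} + \frac{3}{2} \right)}}{4} + 5 \sin{\left(2 s^{3} + 5 s \right)} + C.
The condition gives C = \frac{1}{2} + \frac{5 \log{\left(\frac{7}{2} \right)}}{4} + 5 \sin{\left(7 \right)} - (\frac{5 \log{\left(\frac{7}{2} \right)}}{4} + 5 \sin{\left(7 \right)}) = \frac{1}{2}.
So G(s) = \frac{5 \log{\left(2 s^{2} + \frac{3}{2} \right)}}{4} + 5 \sin{\left(2 s^{3} + 5 s \right)} + \frac{1}{2}.
Check: d/ds[\frac{5 \log{\left(2 s^{2} + \frac{3}{2} \right)}}{4} + 5 \sin{\left(2 s^{3} + 5 s \right)} + \frac{1}{2}] = \frac{120 s^{4} \cos{\left(2 s^{3} + 5 s \right)} + 190 s^{2} \cos{\left(2 s^{3} + 5 s \right)} + 10 s + 75 \cos{\left(2 s^{3} + 5 s \right)}}{4 s^{2} + 3}, which equals G'(s).

G(s) = \frac{5 \log{\left(2 s^{2} + \frac{3}{2} \right)}}{4} + 5 \sin{\left(2 s^{3} + 5 s \right)} + \frac{1}{2}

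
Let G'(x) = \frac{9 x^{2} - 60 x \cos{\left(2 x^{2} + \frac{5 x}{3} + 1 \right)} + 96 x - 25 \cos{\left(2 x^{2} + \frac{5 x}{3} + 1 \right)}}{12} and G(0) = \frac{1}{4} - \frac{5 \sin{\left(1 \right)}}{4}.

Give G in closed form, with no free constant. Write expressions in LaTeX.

G(x) = \frac{x^{3}}{4} + 4 x^{2} - \frac{5 \sin{\left(2 x^{2} + \frac{5 x}{3} + 1 \right)}}{4} + \frac{1}{4}

Recover the given G'(x) by differentiating a candidate G(x); any mismatch rules it out.
A general antiderivative is \frac{x^{3}}{4} + 4 x^{2} - \frac{5 \sin{\left(2 x^{2} + \frac{5 x}{3} + 1 \right)}}{4} + \frac{1}{4} + C.
The condition gives C = \frac{1}{4} - \frac{5 \sin{\left(1 \right)}}{4} - (\frac{1}{4} - \frac{5 \sin{\left(1 \right)}}{4}) = 0.
So G(x) = \frac{x^{3}}{4} + 4 x^{2} - \frac{5 \sin{\left(2 x^{2} + \frac{5 x}{3} + 1 \right)}}{4} + \frac{1}{4}.
Check: d/dx[\frac{x^{3}}{4} + 4 x^{2} - \frac{5 \sin{\left(2 x^{2} + \frac{5 x}{3} + 1 \right)}}{4} + \frac{1}{4}] = \frac{3 x^{2}}{4} - 5 x \cos{\left(2 x^{2} + \frac{5 x}{3} + 1 \right)} + 8 x - \frac{25 \cos{\left(2 x^{2} + \frac{5 x}{3} + 1 \right)}}{12}, which equals G'(x).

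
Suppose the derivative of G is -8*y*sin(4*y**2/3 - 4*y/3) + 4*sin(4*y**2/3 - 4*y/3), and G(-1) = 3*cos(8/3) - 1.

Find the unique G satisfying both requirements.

G'(y) matches the chain-rule pattern g'(h)*h' with inner function h(y) = 4*y**2/3 - 4*y/3; substituting u = h(y) collapses the integral.
A general antiderivative is 3*cos(4*y**2/3 - 4*y/3) + C.
The condition gives C = 3*cos(8/3) - 1 - (3*cos(8/3)) = -1.
So G(y) = 3*cos(4*y**2/3 - 4*y/3) - 1.
Check: d/dy[3*cos(4*y**2/3 - 4*y/3) - 1] = -8*y*sin(4*y**2/3 - 4*y/3) + 4*sin(4*y**2/3 - 4*y/3) = G'(y).

G(y) = 3*cos(4*y**2/3 - 4*y/3) - 1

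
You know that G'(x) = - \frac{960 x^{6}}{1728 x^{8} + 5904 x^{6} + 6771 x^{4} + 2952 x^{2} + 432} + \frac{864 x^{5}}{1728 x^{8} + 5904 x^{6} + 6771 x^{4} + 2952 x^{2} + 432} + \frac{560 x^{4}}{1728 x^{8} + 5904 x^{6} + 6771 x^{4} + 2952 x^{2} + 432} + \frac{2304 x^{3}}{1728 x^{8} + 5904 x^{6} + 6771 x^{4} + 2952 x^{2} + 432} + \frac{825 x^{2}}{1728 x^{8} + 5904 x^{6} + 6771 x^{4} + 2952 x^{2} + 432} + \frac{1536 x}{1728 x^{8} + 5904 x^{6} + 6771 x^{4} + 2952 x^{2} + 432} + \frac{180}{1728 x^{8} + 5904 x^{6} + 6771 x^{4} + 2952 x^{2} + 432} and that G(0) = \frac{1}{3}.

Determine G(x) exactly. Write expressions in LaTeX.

G(x) = \frac{5 x}{9 x^{2} + 12} + 1 - \frac{1}{4 x^{2} + \frac{3}{2}}

The integrand splits into summands that can be handled one at a time.
A general antiderivative is \frac{5 x}{3 \left(3 x^{2} + 4\right)} - \frac{1}{4 x^{2} + \frac{3}{2}} + C.
The condition gives C = \frac{1}{3} - (- \frac{2}{3}) = 1.
So G(x) = \frac{5 x}{9 x^{2} + 12} + 1 - \frac{1}{4 x^{2} + \frac{3}{2}}.
Check: d/dx[\frac{5 x}{9 x^{2} + 12} + 1 - \frac{1}{4 x^{2} + \frac{3}{2}}] = \frac{- 960 x^{6} + 864 x^{5} + 560 x^{4} + 2304 x^{3} + 825 x^{2} + 1536 x + 180}{1728 x^{8} + 5904 x^{6} + 6771 x^{4} + 2952 x^{2} + 432}, which equals G'(x).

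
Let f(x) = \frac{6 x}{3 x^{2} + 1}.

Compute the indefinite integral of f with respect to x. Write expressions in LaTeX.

F(x) = \log{\left(4 x^{2} + \frac{4}{3} \right)} + C

f matches the chain-rule pattern g'(h)*h' with inner function h(x) = 4 x^{2} + \frac{4}{3}; substituting u = h(x) collapses the integral.
Check: d/dx[\log{\left(4 x^{2} + \frac{4}{3} \right)}] = \frac{6 x}{3 x^{2} + 1} = f(x).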